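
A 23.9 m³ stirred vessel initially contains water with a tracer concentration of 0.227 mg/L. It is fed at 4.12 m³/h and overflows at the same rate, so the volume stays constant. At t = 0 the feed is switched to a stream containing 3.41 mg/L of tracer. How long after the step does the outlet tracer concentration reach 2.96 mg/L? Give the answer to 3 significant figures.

11.3 h

Unsteady species balance (constant V, well mixed): V dC/dt = Q(C_in − C), so τ = V/Q = 5.8010 h.
C(t) = C_in + (C₀ − C_in) e^(−t/τ). Set C = 2.96 and solve for t:
e^(−t/τ) = (C − C_in)/(C₀ − C_in) = (2.96 − 3.41)/(0.227 − 3.41) = 0.14138
t = −τ ln(…) = 5.8010 × 1.9563 = 11.349 h.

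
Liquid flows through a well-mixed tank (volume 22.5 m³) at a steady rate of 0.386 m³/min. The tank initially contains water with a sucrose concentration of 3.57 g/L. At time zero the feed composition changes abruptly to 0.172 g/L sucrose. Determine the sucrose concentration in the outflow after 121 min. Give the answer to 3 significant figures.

Transient balance on the dissolved component: V dC/dt = Q(C_in − C).
So dC/dt = (C_in − C)/τ with τ = V/Q = 22.5/0.386 = 58.290 min.
Solution: C(t) = C_in + (C₀ − C_in) e^(−t/τ).
C(121) = 0.172 + (3.57 − 0.172)·e^(−121/58.290) = 0.172 + (3.3980)·0.12545 = 0.59829 g/L.

0.598 g/L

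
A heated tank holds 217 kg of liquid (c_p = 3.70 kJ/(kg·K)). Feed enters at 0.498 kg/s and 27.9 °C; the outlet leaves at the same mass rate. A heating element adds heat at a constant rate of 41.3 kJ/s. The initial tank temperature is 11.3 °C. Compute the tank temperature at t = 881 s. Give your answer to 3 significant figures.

45.1 °C

M c_p dT/dt = ṁ c_p (T_in − T) + Q̇.
Rearrange: dT/dt = (T_ss − T)/τ with τ = M/ṁ = 435.74 s and T_ss = T_in + Q̇/(ṁ c_p) = 50.314 °C.
This is linear first-order; T(t) = T_ss + (T₀ − T_ss) e^(−t/τ).
T(881) = 50.314 + (-39.014)·e^(−881/435.74) = 50.314 + (-39.014)·0.13241 = 45.148 °C.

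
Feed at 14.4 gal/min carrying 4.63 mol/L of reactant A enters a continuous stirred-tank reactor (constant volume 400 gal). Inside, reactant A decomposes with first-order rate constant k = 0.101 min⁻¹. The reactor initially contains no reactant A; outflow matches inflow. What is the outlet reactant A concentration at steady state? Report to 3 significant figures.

Accumulation = in − out − consumed: V dC/dt = Q C_in − Q C − k V C.
At steady state: 0 = Q C_in − (Q + kV) C_ss, so C_ss = Q C_in/(Q + kV).
C_ss = 14.4·4.63/(14.4 + 0.101·400) = 66.672/54.800 = 1.2166 mol/L.

1.22 mol/L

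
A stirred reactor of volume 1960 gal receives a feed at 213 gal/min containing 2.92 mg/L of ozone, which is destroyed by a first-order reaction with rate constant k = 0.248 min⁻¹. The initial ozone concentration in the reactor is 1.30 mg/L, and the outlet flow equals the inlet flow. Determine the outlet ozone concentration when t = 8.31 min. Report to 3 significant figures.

0.911 mg/L

Accumulation = in − out − consumed: V dC/dt = Q C_in − Q C − k V C.
This is linear with rate a = Q/V + k = 0.35667 min⁻¹.
C_ss = Q C_in/(Q + kV) = 0.88968 mg/L; C(t) = C_ss + (C₀ − C_ss) e^(−a t).
C(8.31) = 0.88968 + (0.41032)·e^(−0.35667·8.31) = 0.88968 + (0.41032)·0.051614 = 0.91086 mg/L.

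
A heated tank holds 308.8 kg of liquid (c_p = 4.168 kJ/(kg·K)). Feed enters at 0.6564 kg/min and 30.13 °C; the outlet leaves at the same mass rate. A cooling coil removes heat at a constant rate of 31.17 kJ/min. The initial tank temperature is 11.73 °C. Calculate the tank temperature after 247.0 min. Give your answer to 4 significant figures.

14.59 °C

First-law balance (no shaft work): M c_p dT/dt = ṁ c_p (T_in − T) − 31.17.
Rearrange: dT/dt = (T_ss − T)/τ with τ = M/ṁ = 470.445 min and T_ss = T_in − Q̇/(ṁ c_p) = 18.7369 °C.
Integrating: T(t) = T_ss + (T₀ − T_ss) e^(−t/τ).
T(247.0) = 18.7369 + (-7.00694)·e^(−247.0/470.445) = 18.7369 + (-7.00694)·0.591535 = 14.5921 °C.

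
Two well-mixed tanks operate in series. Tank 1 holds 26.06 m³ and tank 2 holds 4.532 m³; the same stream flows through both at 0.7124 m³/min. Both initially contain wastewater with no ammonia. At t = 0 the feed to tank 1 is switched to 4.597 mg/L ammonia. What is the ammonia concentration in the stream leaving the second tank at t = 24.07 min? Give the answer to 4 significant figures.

Time constants: τᵢ = Vᵢ/Q for each well-mixed tank.
τ₁ = 26.06/0.7124 = 36.5806 min; τ₂ = 4.532/0.7124 = 6.36159 min.
Solving the cascade with C₁(0)=C₂(0)=0 gives C₂(t) = C_in[1 − (τ₁ e^(−t/τ₁) − τ₂ e^(−t/τ₂))/(τ₁ − τ₂)].
At t = 24.07: e^(−t/τ₁) = 0.517886, e^(−t/τ₂) = 0.0227397.
C₂ = 4.597·[1 − (36.5806·0.517886 − 6.36159·0.0227397)/(30.2190)] = 4.597·0.377877 = 1.73710 mg/L.

1.737 mg/L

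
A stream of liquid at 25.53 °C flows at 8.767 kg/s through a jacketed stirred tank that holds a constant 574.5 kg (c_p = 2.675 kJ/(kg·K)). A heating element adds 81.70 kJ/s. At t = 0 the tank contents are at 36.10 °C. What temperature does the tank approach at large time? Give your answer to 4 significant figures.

29.01 °C

M c_p dT/dt = ṁ c_p (T_in − T) + Q̇.
At steady state dT/dt = 0 ⇒ T_ss = T_in + Q̇/(ṁ c_p) = 25.53 + 81.70/(8.767·2.675) = 29.0138 °C.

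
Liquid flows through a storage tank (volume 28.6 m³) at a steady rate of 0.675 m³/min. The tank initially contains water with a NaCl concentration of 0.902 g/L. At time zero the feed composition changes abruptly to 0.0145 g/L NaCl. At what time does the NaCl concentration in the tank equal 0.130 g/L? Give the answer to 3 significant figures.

Accumulation = in − out for the solute gives V dC/dt = Q(C_in − C), so τ = V/Q = 42.370 min.
C(t) = C_in + (C₀ − C_in) e^(−t/τ). Set C = 0.130 and solve for t:
e^(−t/τ) = (C − C_in)/(C₀ − C_in) = (0.130 − 0.0145)/(0.902 − 0.0145) = 0.13014
t = −τ ln(…) = 42.370 × 2.0391 = 86.399 min.

86.4 min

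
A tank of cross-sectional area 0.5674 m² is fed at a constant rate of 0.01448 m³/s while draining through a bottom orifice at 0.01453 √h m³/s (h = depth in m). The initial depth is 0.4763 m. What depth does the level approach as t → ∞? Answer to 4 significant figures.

Mass balance (ρ constant): A dh/dt = Q_in − 0.01453 √h. At steady state dh/dt = 0:
Q_in = 0.01453 √h_ss ⇒ √h_ss = 0.01448/0.01453 = 0.996559.
h_ss = 0.996559² = 0.993130 m. (Since h₀ = 0.4763 m < h_ss, the level will rise toward this value.)

0.9931 m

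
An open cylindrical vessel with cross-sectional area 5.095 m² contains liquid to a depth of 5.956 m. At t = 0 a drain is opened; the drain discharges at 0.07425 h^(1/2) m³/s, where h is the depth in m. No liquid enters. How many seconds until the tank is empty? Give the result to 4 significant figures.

334.9 s

A dh/dt = −Q_out = −0.07425 √h.
This is separable: 2 d(√h)/dt = −0.07425/A, so √h = √h₀ − (0.07425/(2A)) t.
Tank is empty when √h = 0: t_empty = 2A√h₀/0.07425.
t_empty = 2·5.095·√5.956/0.07425 = 10.1900·2.44049/0.07425 = 334.931 s.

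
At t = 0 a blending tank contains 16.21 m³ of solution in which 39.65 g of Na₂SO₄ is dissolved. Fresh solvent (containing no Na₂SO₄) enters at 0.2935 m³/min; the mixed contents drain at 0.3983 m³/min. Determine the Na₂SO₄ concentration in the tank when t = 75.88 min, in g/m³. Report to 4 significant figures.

Total volume: dV/dt = Q_in − Q_out = -0.104800 m³/min, so V(t) = 16.21 − 0.104800 t and V(75.88) = 8.25778 m³.
No Na₂SO₄ enters, so dm/dt = −Q_out · (m/V).
dm/m = −Q_out dt/(V₀ − 0.104800 t); integrating gives ln(m/m₀) = −(Q_out/(Q_in−Q_out)) ln(V/V₀).
m = m₀ (V₀/V)^(Q_out/(Q_in−Q_out)) = 39.65 × (16.21/8.25778)^(-3.80057) = 3.05478 g.
C = m/V = 3.05478/8.25778 = 0.369928 g/m³.

0.3699 g/m³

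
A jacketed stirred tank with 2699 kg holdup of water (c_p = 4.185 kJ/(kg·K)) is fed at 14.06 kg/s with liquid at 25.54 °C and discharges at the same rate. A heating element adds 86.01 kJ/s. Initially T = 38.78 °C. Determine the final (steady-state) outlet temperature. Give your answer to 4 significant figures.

27.00 °C

Heat balance on the well-mixed liquid: M c_p dT/dt = ṁ c_p (T_in − T) + 86.01.
At steady state dT/dt = 0 ⇒ T_ss = T_in + Q̇/(ṁ c_p) = 25.54 + 86.01/(14.06·4.185) = 27.0017 °C.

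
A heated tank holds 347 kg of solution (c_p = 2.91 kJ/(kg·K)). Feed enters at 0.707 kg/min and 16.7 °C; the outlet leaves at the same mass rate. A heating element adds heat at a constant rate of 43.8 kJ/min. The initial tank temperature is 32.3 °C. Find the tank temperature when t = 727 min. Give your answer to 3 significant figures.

M c_p dT/dt = ṁ c_p (T_in − T) + Q̇.
Rearrange: dT/dt = (T_ss − T)/τ with τ = M/ṁ = 490.81 min and T_ss = T_in + Q̇/(ṁ c_p) = 37.989 °C.
This is linear first-order; T(t) = T_ss + (T₀ − T_ss) e^(−t/τ).
T(727) = 37.989 + (-5.6893)·e^(−727/490.81) = 37.989 + (-5.6893)·0.22736 = 36.696 °C.

36.7 °C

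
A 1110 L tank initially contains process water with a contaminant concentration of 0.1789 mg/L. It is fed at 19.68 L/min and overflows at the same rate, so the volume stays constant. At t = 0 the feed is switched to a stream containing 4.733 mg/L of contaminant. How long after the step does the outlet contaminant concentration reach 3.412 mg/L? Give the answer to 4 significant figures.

69.81 min

Transient balance on the dissolved component: V dC/dt = Q(C_in − C), so τ = V/Q = 56.4024 min.
C(t) = C_in + (C₀ − C_in) e^(−t/τ). Set C = 3.412 and solve for t:
e^(−t/τ) = (C − C_in)/(C₀ − C_in) = (3.412 − 4.733)/(0.1789 − 4.733) = 0.290068
t = −τ ln(…) = 56.4024 × 1.23764 = 69.8059 min.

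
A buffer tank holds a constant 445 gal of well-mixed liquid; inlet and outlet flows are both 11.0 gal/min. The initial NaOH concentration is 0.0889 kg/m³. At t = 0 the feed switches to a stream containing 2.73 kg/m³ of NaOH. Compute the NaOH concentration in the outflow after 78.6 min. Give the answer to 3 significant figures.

Accumulation = in − out for the solute gives V dC/dt = Q(C_in − C).
So dC/dt = (C_in − C)/τ with τ = V/Q = 445/11.0 = 40.455 min.
C approaches C_in exponentially: C(t) = C_in + (C₀ − C_in) e^(−t/τ).
C(78.6) = 2.73 + (0.0889 − 2.73)·e^(−78.6/40.455) = 2.73 + (-2.6411)·0.14328 = 2.3516 kg/m³.

2.35 kg/m³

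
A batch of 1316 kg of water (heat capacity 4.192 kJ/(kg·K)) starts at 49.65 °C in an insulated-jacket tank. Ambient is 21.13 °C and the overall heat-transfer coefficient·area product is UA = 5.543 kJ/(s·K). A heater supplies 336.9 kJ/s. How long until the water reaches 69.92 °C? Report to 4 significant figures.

985.1 s

M c_p dT/dt = −UA(T − T_amb) + Q̇.
τ = M c_p/UA = 995.250 s; T_ss = T_amb + Q̇/UA = 21.13 + 336.9/5.543 = 81.9094 °C.
T(t) = T_ss + (T₀ − T_ss)e^(−t/τ); set T = 69.92:
t = −τ ln[(T − T_ss)/(T₀ − T_ss)] = −995.250 · ln(0.371655) = 985.087 s.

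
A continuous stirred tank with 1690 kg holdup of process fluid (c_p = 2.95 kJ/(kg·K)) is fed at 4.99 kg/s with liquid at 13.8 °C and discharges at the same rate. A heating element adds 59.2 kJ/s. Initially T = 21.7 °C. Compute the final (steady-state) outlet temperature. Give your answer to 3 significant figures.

17.8 °C

M c_p dT/dt = ṁ c_p (T_in − T) + Q̇.
At steady state dT/dt = 0 ⇒ T_ss = T_in + Q̇/(ṁ c_p) = 13.8 + 59.2/(4.99·2.95) = 17.822 °C.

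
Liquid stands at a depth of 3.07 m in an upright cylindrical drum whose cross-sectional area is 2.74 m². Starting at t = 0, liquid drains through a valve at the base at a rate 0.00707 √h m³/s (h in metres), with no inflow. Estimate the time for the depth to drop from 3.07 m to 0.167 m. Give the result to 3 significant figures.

A dh/dt = −Q_out = −0.00707 √h.
Separate and integrate: 2(√h − √h₀) = −(0.00707/A) t.
t = 2A(√h₀ − √h)/0.00707 = 2·2.74·(√3.07 − √0.167)/0.00707
  = 5.4800 × (1.7521 − 0.40866) / 0.00707 = 1041.3 s.

1040 s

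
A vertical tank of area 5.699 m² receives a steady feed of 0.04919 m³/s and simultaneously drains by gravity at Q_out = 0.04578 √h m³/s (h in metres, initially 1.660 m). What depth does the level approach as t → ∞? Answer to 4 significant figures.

A dh/dt = Q_in − 0.04578 √h. Steady state requires inflow = outflow:
Q_in = 0.04578 √h_ss ⇒ √h_ss = 0.04919/0.04578 = 1.07449.
h_ss = 1.07449² = 1.15452 m. (Since h₀ = 1.660 m > h_ss, the level will fall toward this value.)

1.155 m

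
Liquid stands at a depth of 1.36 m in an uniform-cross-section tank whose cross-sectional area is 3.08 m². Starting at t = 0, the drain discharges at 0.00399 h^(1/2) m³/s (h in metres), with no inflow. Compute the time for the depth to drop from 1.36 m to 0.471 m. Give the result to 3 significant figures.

741 s

A dh/dt = −Q_out = −0.00399 √h.
Separate and integrate: 2(√h − √h₀) = −(0.00399/A) t.
t = 2A(√h₀ − √h)/0.00399 = 2·3.08·(√1.36 − √0.471)/0.00399
  = 6.1600 × (1.1662 − 0.68629) / 0.00399 = 740.89 s.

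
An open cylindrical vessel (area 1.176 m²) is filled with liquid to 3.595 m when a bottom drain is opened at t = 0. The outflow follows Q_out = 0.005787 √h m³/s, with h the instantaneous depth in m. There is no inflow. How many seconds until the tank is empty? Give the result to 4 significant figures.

770.6 s

A dh/dt = −Q_out = −0.005787 √h.
∫ h^(−1/2) dh = −(0.005787/A) ∫ dt, giving 2√h = 2√h₀ − (0.005787/A) t.
Set h = 0: 2√h₀ = (0.005787/A) t_empty ⇒ t_empty = 2A√h₀/0.005787.
t_empty = 2·1.176·√3.595/0.005787 = 2.35200·1.89605/0.005787 = 770.608 s.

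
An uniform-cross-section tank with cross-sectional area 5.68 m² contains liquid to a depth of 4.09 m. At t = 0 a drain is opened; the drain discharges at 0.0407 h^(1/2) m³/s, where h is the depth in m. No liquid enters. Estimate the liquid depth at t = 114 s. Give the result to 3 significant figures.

Volume balance on the tank: A dh/dt = −0.0407 √h.
∫ h^(−1/2) dh = −(0.0407/A) ∫ dt, giving 2√h = 2√h₀ − (0.0407/A) t.
√h = √4.09 − 0.0407·114/(2·5.68) = 2.0224 − 0.40843 = 1.6139.
h = 1.6139² = 2.6048 m.

2.60 m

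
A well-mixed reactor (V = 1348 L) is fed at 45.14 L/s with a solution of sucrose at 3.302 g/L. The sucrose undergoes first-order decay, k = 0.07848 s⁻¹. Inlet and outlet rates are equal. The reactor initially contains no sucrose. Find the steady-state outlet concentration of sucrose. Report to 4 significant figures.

V dC/dt = Q(C_in − C) − k V C.
At steady state: 0 = Q C_in − (Q + kV) C_ss, so C_ss = Q C_in/(Q + kV).
C_ss = 45.14·3.302/(45.14 + 0.07848·1348) = 149.052/150.931 = 0.987552 g/L.

0.9876 g/L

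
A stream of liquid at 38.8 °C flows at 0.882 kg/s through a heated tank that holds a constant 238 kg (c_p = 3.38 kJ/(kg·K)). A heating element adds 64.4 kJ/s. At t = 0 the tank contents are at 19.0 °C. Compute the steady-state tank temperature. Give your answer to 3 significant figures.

Unsteady energy balance on the tank contents: M c_p dT/dt = ṁ c_p (T_in − T) + 64.4.
At steady state dT/dt = 0 ⇒ T_ss = T_in + Q̇/(ṁ c_p) = 38.8 + 64.4/(0.882·3.38) = 60.402 °C.

60.4 °C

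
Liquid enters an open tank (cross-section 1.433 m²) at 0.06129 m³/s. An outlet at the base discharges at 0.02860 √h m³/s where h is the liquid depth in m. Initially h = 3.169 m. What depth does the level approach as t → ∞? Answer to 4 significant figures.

Unsteady balance on liquid volume: A dh/dt = Q_in − 0.02860 √h. At steady state dh/dt = 0:
Q_in = 0.02860 √h_ss ⇒ √h_ss = 0.06129/0.02860 = 2.14301.
h_ss = 2.14301² = 4.59248 m. (Since h₀ = 3.169 m < h_ss, the level will rise toward this value.)

4.592 m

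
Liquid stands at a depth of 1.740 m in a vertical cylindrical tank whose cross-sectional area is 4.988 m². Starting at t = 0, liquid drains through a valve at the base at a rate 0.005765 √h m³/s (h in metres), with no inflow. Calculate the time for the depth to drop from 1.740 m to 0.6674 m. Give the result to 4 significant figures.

868.9 s

With no inflow, A dh/dt = −0.005765 √h.
This is separable: 2 d(√h)/dt = −0.005765/A, so √h = √h₀ − (0.005765/(2A)) t.
t = 2A(√h₀ − √h)/0.005765 = 2·4.988·(√1.740 − √0.6674)/0.005765
  = 9.97600 × (1.31909 − 0.816946) / 0.005765 = 868.933 s.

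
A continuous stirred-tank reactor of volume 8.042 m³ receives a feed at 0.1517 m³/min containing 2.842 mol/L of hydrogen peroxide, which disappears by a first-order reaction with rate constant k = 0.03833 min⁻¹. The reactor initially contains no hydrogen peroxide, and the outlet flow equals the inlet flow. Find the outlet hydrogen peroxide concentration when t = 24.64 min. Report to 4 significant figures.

0.7083 mol/L

Species balance: V dC/dt = Q C_in − Q C − k V C.
This is linear with rate a = Q/V + k = 0.0571935 min⁻¹.
C_ss = Q C_in/(Q + kV) = 0.937344 mol/L; C(t) = C_ss + (C₀ − C_ss) e^(−a t).
C(24.64) = 0.937344 + (-0.937344)·e^(−0.0571935·24.64) = 0.937344 + (-0.937344)·0.244327 = 0.708326 mol/L.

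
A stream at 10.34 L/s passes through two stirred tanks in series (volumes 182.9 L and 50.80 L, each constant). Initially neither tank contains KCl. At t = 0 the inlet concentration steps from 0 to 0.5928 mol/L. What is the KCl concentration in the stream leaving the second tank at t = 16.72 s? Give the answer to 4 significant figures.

0.2814 mol/L

Species balance on tank i: dCᵢ/dt = (Cᵢ₋₁ − Cᵢ)/τᵢ with τᵢ = Vᵢ/Q.
τ₁ = 182.9/10.34 = 17.6886 s; τ₂ = 50.80/10.34 = 4.91296 s.
Tank 1: C₁ = C_in(1 − e^(−t/τ₁)). Tank 2 (τ₁ ≠ τ₂): C₂ = C_in[1 − (τ₁ e^(−t/τ₁) − τ₂ e^(−t/τ₂))/(τ₁ − τ₂)].
At t = 16.72: e^(−t/τ₁) = 0.388585, e^(−t/τ₂) = 0.0332652.
C₂ = 0.5928·[1 − (17.6886·0.388585 − 4.91296·0.0332652)/(12.7756)] = 0.5928·0.474774 = 0.281446 mol/L.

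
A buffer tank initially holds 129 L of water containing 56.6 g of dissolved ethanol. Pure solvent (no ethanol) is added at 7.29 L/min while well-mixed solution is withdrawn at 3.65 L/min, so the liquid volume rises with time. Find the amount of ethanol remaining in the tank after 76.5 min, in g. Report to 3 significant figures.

Total volume: dV/dt = Q_in − Q_out = 3.6400 L/min, so V(t) = 129 + 3.6400 t and V(76.5) = 407.46 L.
Solute balance: dm/dt = 0 − Q_out C = −Q_out m/V(t).
Separate: dm/m = −Q_out dt/V(t) ⇒ ln(m/m₀) = −(Q_out/(Q_in−Q_out)) ln(V/V₀).
m = m₀ (V₀/V)^(Q_out/(Q_in−Q_out)) = 56.6 × (129/407.46)^(1.0027) = 17.863 g.

17.9 g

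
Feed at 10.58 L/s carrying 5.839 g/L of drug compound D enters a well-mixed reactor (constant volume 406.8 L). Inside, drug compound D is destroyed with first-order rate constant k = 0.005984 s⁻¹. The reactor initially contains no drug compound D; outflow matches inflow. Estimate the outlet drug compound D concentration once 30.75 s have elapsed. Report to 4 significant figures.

2.972 g/L

Accumulation = in − out − consumed: V dC/dt = Q C_in − Q C − k V C.
This is linear with rate a = Q/V + k = 0.0319919 s⁻¹.
C_ss = Q C_in/(Q + kV) = 4.74683 g/L; C(t) = C_ss + (C₀ − C_ss) e^(−a t).
C(30.75) = 4.74683 + (-4.74683)·e^(−0.0319919·30.75) = 4.74683 + (-4.74683)·0.373906 = 2.97196 g/L.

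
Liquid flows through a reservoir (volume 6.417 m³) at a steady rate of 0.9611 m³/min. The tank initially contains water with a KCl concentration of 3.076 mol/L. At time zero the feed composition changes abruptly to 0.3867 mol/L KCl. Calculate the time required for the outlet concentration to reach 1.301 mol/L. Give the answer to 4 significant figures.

Transient balance on the dissolved component: V dC/dt = Q(C_in − C), so τ = V/Q = 6.67672 min.
C(t) = C_in + (C₀ − C_in) e^(−t/τ). Set C = 1.301 and solve for t:
e^(−t/τ) = (C − C_in)/(C₀ − C_in) = (1.301 − 0.3867)/(3.076 − 0.3867) = 0.339977
t = −τ ln(…) = 6.67672 × 1.07888 = 7.20337 min.

7.203 min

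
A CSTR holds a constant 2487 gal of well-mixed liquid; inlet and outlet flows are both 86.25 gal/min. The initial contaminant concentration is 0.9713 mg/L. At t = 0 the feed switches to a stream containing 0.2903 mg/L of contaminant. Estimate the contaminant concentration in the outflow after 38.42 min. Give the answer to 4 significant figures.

Species balance on the tank: V dC/dt = Q(C_in − C).
Rewrite as dC/dt + C/τ = C_in/τ, τ = V/Q = 28.8348 min.
Integrating: C(t) = C_in + (C₀ − C_in) e^(−t/τ).
C(38.42) = 0.2903 + (0.9713 − 0.2903)·e^(−38.42/28.8348) = 0.2903 + (0.681000)·0.263838 = 0.469974 mg/L.

0.4700 mg/L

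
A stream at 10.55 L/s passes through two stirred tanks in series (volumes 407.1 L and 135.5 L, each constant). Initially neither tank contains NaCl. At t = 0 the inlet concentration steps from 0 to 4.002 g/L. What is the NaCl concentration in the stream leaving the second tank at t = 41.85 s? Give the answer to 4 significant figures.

Each tank obeys Vᵢ dCᵢ/dt = Q(Cᵢ₋₁ − Cᵢ), so τᵢ = Vᵢ/Q.
τ₁ = 407.1/10.55 = 38.5877 s; τ₂ = 135.5/10.55 = 12.8436 s.
Tank 1: C₁ = C_in(1 − e^(−t/τ₁)). Tank 2 (τ₁ ≠ τ₂): C₂ = C_in[1 − (τ₁ e^(−t/τ₁) − τ₂ e^(−t/τ₂))/(τ₁ − τ₂)].
At t = 41.85: e^(−t/τ₁) = 0.338056, e^(−t/τ₂) = 0.0384486.
C₂ = 4.002·[1 − (38.5877·0.338056 − 12.8436·0.0384486)/(25.7441)] = 4.002·0.512471 = 2.05091 g/L.

2.051 g/L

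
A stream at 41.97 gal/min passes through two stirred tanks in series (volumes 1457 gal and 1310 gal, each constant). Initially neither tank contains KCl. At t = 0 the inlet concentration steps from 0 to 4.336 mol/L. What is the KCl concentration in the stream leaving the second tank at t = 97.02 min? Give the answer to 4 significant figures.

Species balance on tank i: dCᵢ/dt = (Cᵢ₋₁ − Cᵢ)/τᵢ with τᵢ = Vᵢ/Q.
τ₁ = 1457/41.97 = 34.7153 min; τ₂ = 1310/41.97 = 31.2128 min.
Tank 1: C₁ = C_in(1 − e^(−t/τ₁)). Tank 2 (τ₁ ≠ τ₂): C₂ = C_in[1 − (τ₁ e^(−t/τ₁) − τ₂ e^(−t/τ₂))/(τ₁ − τ₂)].
At t = 97.02: e^(−t/τ₁) = 0.0611311, e^(−t/τ₂) = 0.0446749.
C₂ = 4.336·[1 − (34.7153·0.0611311 − 31.2128·0.0446749)/(3.50250)] = 4.336·0.792219 = 3.43506 mol/L.

3.435 mol/L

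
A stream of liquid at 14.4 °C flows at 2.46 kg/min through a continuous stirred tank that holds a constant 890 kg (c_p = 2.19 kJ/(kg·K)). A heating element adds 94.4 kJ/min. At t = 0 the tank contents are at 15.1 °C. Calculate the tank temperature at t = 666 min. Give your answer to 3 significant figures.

29.3 °C

Heat balance on the well-mixed liquid: M c_p dT/dt = ṁ c_p (T_in − T) + 94.4.
τ = M/ṁ = 361.79 min; T_ss = T_in + Q̇/(ṁ c_p) = 14.4 + 94.4/(2.46·2.19) = 31.922 °C.
T approaches T_ss exponentially: T(t) = T_ss + (T₀ − T_ss) e^(−t/τ).
T(666) = 31.922 + (-16.822)·e^(−666/361.79) = 31.922 + (-16.822)·0.15868 = 29.253 °C.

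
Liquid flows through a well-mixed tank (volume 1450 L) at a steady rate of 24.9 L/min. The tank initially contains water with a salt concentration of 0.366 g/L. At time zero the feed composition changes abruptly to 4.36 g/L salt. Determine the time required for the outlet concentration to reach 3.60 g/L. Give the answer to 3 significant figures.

96.6 min

Species balance: V dC/dt = Q(C_in − C) ⇒ τ = V/Q = 58.233 min.
C(t) = C_in + (C₀ − C_in) e^(−t/τ). Set C = 3.60 and solve for t:
e^(−t/τ) = (C − C_in)/(C₀ − C_in) = (3.60 − 4.36)/(0.366 − 4.36) = 0.19029
t = −τ ln(…) = 58.233 × 1.6592 = 96.622 min.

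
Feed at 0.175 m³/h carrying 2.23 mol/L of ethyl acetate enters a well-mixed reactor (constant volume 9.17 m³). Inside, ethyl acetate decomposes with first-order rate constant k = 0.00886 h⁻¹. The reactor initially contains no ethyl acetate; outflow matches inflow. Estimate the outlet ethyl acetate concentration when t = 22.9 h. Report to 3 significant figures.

0.720 mol/L

Species balance: V dC/dt = Q C_in − Q C − k V C.
This is linear with rate a = Q/V + k = 0.027944 h⁻¹.
C_ss = Q C_in/(Q + kV) = 1.5229 mol/L; C(t) = C_ss + (C₀ − C_ss) e^(−a t).
C(22.9) = 1.5229 + (-1.5229)·e^(−0.027944·22.9) = 1.5229 + (-1.5229)·0.52734 = 0.71984 mol/L.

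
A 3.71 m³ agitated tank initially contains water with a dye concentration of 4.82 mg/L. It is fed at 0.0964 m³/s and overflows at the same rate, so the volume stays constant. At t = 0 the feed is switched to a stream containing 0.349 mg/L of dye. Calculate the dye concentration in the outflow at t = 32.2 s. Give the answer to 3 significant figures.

2.29 mg/L

Accumulation = in − out for the solute gives V dC/dt = Q(C_in − C).
So dC/dt = (C_in − C)/τ with τ = V/Q = 3.71/0.0964 = 38.485 s.
Integrating: C(t) = C_in + (C₀ − C_in) e^(−t/τ).
C(32.2) = 0.349 + (4.82 − 0.349)·e^(−32.2/38.485) = 0.349 + (4.4710)·0.43315 = 2.2856 mg/L.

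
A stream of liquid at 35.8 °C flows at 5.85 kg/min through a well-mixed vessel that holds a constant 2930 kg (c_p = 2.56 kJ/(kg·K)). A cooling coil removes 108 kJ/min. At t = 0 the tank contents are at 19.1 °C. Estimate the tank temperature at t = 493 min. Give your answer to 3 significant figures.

25.0 °C

M c_p dT/dt = ṁ c_p (T_in − T) − Q̇.
Rearrange: dT/dt = (T_ss − T)/τ with τ = M/ṁ = 500.85 min and T_ss = T_in − Q̇/(ṁ c_p) = 28.588 °C.
Integrating: T(t) = T_ss + (T₀ − T_ss) e^(−t/τ).
T(493) = 28.588 + (-9.4885)·e^(−493/500.85) = 28.588 + (-9.4885)·0.37369 = 25.043 °C.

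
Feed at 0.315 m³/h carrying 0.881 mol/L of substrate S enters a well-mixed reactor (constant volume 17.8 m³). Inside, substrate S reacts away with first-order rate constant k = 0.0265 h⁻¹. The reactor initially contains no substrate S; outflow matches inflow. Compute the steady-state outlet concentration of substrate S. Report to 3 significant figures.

0.353 mol/L

Accumulation = in − out − consumed: V dC/dt = Q C_in − Q C − k V C.
Steady state (dC/dt = 0): C_ss = Q C_in/(Q + kV) = C_in/(1 + kV/Q).
C_ss = 0.315·0.881/(0.315 + 0.0265·17.8) = 0.27752/0.78670 = 0.35276 mol/L.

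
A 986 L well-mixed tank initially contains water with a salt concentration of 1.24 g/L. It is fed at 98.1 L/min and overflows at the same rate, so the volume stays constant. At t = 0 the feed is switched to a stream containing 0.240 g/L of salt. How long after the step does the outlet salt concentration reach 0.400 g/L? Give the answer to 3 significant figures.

Species balance: V dC/dt = Q(C_in − C) ⇒ τ = V/Q = 10.051 min.
C(t) = C_in + (C₀ − C_in) e^(−t/τ). Set C = 0.400 and solve for t:
e^(−t/τ) = (C − C_in)/(C₀ − C_in) = (0.400 − 0.240)/(1.24 − 0.240) = 0.16000
t = −τ ln(…) = 10.051 × 1.8326 = 18.419 min.

18.4 min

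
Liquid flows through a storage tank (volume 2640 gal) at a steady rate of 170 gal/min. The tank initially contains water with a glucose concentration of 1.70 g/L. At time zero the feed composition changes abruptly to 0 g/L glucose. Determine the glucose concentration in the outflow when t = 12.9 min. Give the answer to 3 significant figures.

Accumulation = in − out for the solute gives V dC/dt = Q(C_in − C).
Time constant τ = V/Q = 2640/170 = 15.529 min.
Solution: C(t) = C_in + (C₀ − C_in) e^(−t/τ).
C(12.9) = 0 + (1.70 − 0)·e^(−12.9/15.529) = 0 + (1.7000)·0.43575 = 0.74078 g/L.

0.741 g/L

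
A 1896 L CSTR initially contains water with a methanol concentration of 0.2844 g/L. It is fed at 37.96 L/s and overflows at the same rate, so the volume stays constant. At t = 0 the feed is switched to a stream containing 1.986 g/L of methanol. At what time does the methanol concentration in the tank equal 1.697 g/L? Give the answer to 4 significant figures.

Accumulation = in − out for the solute gives V dC/dt = Q(C_in − C), so τ = V/Q = 49.9473 s.
C(t) = C_in + (C₀ − C_in) e^(−t/τ). Set C = 1.697 and solve for t:
e^(−t/τ) = (C − C_in)/(C₀ − C_in) = (1.697 − 1.986)/(0.2844 − 1.986) = 0.169840
t = −τ ln(…) = 49.9473 × 1.77290 = 88.5515 s.

88.55 s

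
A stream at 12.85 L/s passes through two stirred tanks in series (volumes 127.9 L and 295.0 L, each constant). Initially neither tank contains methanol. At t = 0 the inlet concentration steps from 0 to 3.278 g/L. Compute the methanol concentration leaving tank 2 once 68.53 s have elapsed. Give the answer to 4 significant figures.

Species balance on tank i: dCᵢ/dt = (Cᵢ₋₁ − Cᵢ)/τᵢ with τᵢ = Vᵢ/Q.
τ₁ = 127.9/12.85 = 9.95331 s; τ₂ = 295.0/12.85 = 22.9572 s.
Solving the cascade with C₁(0)=C₂(0)=0 gives C₂(t) = C_in[1 − (τ₁ e^(−t/τ₁) − τ₂ e^(−t/τ₂))/(τ₁ − τ₂)].
At t = 68.53: e^(−t/τ₁) = 0.00102286, e^(−t/τ₂) = 0.0505334.
C₂ = 3.278·[1 − (9.95331·0.00102286 − 22.9572·0.0505334)/(-13.0039)] = 3.278·0.911571 = 2.98813 g/L.

2.988 g/L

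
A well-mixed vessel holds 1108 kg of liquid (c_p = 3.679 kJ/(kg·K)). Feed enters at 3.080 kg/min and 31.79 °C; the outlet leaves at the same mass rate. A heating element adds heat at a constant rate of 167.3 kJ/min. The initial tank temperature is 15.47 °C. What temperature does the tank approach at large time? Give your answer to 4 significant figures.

46.55 °C

Unsteady energy balance on the tank contents: M c_p dT/dt = ṁ c_p (T_in − T) + 167.3.
At steady state dT/dt = 0 ⇒ T_ss = T_in + Q̇/(ṁ c_p) = 31.79 + 167.3/(3.080·3.679) = 46.5544 °C.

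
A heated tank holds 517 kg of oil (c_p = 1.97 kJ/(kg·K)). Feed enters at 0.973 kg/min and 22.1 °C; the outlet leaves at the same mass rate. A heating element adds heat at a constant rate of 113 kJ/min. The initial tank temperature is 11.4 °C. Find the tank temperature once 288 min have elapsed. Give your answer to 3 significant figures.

40.5 °C

M c_p dT/dt = ṁ c_p (T_in − T) + Q̇.
Rearrange: dT/dt = (T_ss − T)/τ with τ = M/ṁ = 531.35 min and T_ss = T_in + Q̇/(ṁ c_p) = 81.052 °C.
This is linear first-order; T(t) = T_ss + (T₀ − T_ss) e^(−t/τ).
T(288) = 81.052 + (-69.652)·e^(−288/531.35) = 81.052 + (-69.652)·0.58157 = 40.544 °C.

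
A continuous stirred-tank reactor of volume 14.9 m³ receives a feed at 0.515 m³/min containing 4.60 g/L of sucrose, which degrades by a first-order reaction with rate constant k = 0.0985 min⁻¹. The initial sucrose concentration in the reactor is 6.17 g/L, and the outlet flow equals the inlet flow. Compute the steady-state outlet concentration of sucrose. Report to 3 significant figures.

1.19 g/L

Species balance: V dC/dt = Q C_in − Q C − k V C.
At steady state: 0 = Q C_in − (Q + kV) C_ss, so C_ss = Q C_in/(Q + kV).
C_ss = 0.515·4.60/(0.515 + 0.0985·14.9) = 2.3690/1.9827 = 1.1949 g/L.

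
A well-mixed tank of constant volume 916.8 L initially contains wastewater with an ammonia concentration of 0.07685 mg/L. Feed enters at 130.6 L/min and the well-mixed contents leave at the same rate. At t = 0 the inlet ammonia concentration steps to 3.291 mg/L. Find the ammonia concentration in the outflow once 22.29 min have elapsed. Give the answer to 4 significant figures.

3.157 mg/L

Accumulation = in − out for the solute gives V dC/dt = Q(C_in − C).
So dC/dt = (C_in − C)/τ with τ = V/Q = 916.8/130.6 = 7.01991 min.
This is linear first-order; C(t) = C_in + (C₀ − C_in) e^(−t/τ).
C(22.29) = 3.291 + (0.07685 − 3.291)·e^(−22.29/7.01991) = 3.291 + (-3.21415)·0.0417834 = 3.15670 mg/L.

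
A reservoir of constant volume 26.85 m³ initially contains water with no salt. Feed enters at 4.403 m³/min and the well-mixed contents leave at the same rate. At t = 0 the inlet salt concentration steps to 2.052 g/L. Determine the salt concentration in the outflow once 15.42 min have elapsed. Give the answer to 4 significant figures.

Unsteady species balance (constant V, well mixed): V dC/dt = Q(C_in − C).
So dC/dt = (C_in − C)/τ with τ = V/Q = 26.85/4.403 = 6.09811 min.
Integrating: C(t) = C_in + (C₀ − C_in) e^(−t/τ).
C(15.42) = 2.052 + (0 − 2.052)·e^(−15.42/6.09811) = 2.052 + (-2.05200)·0.0797666 = 1.88832 g/L.

1.888 g/L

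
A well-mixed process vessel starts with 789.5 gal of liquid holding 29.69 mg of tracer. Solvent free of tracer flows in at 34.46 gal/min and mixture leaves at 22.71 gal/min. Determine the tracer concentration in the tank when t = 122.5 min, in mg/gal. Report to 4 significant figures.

Total volume: dV/dt = Q_in − Q_out = 11.7500 gal/min, so V(t) = 789.5 + 11.7500 t and V(122.5) = 2228.88 gal.
Solute balance: dm/dt = 0 − Q_out C = −Q_out m/V(t).
Separate: dm/m = −Q_out dt/V(t) ⇒ ln(m/m₀) = −(Q_out/(Q_in−Q_out)) ln(V/V₀).
m = m₀ (V₀/V)^(Q_out/(Q_in−Q_out)) = 29.69 × (789.5/2228.88)^(1.93277) = 3.99436 mg.
C = m/V = 3.99436/2228.88 = 0.00179210 mg/gal.

0.001792 mg/gal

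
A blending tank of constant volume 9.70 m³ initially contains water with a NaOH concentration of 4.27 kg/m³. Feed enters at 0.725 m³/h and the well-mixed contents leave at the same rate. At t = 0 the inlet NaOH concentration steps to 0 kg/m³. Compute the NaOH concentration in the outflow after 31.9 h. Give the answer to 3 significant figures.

Species balance on the tank: V dC/dt = Q(C_in − C).
Time constant τ = V/Q = 9.70/0.725 = 13.379 h.
Solution: C(t) = C_in + (C₀ − C_in) e^(−t/τ).
C(31.9) = 0 + (4.27 − 0)·e^(−31.9/13.379) = 0 + (4.2700)·0.092155 = 0.39350 kg/m³.

0.394 kg/m³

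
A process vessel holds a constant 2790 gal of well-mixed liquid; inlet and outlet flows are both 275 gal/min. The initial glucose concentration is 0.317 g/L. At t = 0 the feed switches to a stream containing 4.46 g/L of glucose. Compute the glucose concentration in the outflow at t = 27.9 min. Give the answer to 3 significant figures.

Accumulation = in − out for the solute gives V dC/dt = Q(C_in − C).
Rewrite as dC/dt + C/τ = C_in/τ, τ = V/Q = 10.145 min.
Solution: C(t) = C_in + (C₀ − C_in) e^(−t/τ).
C(27.9) = 4.46 + (0.317 − 4.46)·e^(−27.9/10.145) = 4.46 + (-4.1430)·0.063928 = 4.1951 g/L.

4.20 g/L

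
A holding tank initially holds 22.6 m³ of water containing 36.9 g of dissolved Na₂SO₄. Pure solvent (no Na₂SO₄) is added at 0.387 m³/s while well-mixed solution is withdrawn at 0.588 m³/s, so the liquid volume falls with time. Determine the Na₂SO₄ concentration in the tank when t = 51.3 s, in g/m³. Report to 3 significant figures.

0.505 g/m³

Let m(t) be the amount of Na₂SO₄. Volume: V(t) = V₀ + (Q_in − Q_out) t = 22.6 − 0.20100 t; V(51.3) = 12.289 m³.
Solute balance: dm/dt = 0 − Q_out C = −Q_out m/V(t).
dm/m = −Q_out dt/(V₀ − 0.20100 t); integrating gives ln(m/m₀) = −(Q_out/(Q_in−Q_out)) ln(V/V₀).
m = m₀ (V₀/V)^(Q_out/(Q_in−Q_out)) = 36.9 × (22.6/12.289)^(-2.9254) = 6.2082 g.
C = m/V = 6.2082/12.289 = 0.50520 g/m³.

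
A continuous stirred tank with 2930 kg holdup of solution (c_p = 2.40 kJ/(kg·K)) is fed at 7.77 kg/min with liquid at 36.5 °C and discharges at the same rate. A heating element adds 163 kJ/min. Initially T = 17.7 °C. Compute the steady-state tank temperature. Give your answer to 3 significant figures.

45.2 °C

Energy balance: M c_p dT/dt = ṁ c_p (T_in − T) + 163.
At steady state dT/dt = 0 ⇒ T_ss = T_in + Q̇/(ṁ c_p) = 36.5 + 163/(7.77·2.40) = 45.241 °C.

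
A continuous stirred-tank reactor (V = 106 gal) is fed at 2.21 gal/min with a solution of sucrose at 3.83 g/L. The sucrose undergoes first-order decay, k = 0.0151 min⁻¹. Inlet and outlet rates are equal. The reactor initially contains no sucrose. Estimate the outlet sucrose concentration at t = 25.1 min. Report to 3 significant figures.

V dC/dt = Q(C_in − C) − k V C.
This is linear with rate a = Q/V + k = 0.035949 min⁻¹.
C_ss = Q C_in/(Q + kV) = 2.2213 g/L; C(t) = C_ss + (C₀ − C_ss) e^(−a t).
C(25.1) = 2.2213 + (-2.2213)·e^(−0.035949·25.1) = 2.2213 + (-2.2213)·0.40563 = 1.3203 g/L.

1.32 g/L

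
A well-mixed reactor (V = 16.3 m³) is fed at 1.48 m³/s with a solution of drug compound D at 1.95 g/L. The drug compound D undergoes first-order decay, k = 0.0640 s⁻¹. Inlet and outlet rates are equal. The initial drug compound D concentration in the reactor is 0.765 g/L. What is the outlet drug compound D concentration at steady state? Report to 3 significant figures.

1.14 g/L

V dC/dt = Q(C_in − C) − k V C.
At steady state: 0 = Q C_in − (Q + kV) C_ss, so C_ss = Q C_in/(Q + kV).
C_ss = 1.48·1.95/(1.48 + 0.0640·16.3) = 2.8860/2.5232 = 1.1438 g/L.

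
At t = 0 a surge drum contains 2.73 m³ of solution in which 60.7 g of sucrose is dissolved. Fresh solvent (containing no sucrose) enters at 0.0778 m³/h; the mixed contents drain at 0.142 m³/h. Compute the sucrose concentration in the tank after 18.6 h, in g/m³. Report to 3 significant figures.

Total volume: dV/dt = Q_in − Q_out = -0.064200 m³/h, so V(t) = 2.73 − 0.064200 t and V(18.6) = 1.5359 m³.
Species balance (pure solvent in): dm/dt = −Q_out · m/V(t).
Separate: dm/m = −Q_out dt/V(t) ⇒ ln(m/m₀) = −(Q_out/(Q_in−Q_out)) ln(V/V₀).
m = m₀ (V₀/V)^(Q_out/(Q_in−Q_out)) = 60.7 × (2.73/1.5359)^(-2.2118) = 17.008 g.
C = m/V = 17.008/1.5359 = 11.074 g/m³.

11.1 g/m³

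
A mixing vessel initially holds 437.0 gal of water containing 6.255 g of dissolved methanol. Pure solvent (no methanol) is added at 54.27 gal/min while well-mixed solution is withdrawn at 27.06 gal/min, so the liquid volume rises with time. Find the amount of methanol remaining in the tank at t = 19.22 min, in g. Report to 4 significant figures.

Let m(t) be the amount of methanol. Volume: V(t) = V₀ + (Q_in − Q_out) t = 437.0 + 27.2100 t; V(19.22) = 959.976 gal.
No methanol enters, so dm/dt = −Q_out · (m/V).
dm/m = −Q_out dt/(V₀ + 27.2100 t); integrating gives ln(m/m₀) = −(Q_out/(Q_in−Q_out)) ln(V/V₀).
m = m₀ (V₀/V)^(Q_out/(Q_in−Q_out)) = 6.255 × (437.0/959.976)^(0.994487) = 2.85978 g.

2.860 g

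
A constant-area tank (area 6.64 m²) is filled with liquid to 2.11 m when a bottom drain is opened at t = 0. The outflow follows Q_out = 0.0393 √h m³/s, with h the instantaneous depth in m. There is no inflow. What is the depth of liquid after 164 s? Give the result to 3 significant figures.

0.936 m

A dh/dt = −Q_out = −0.0393 √h.
This is separable: 2 d(√h)/dt = −0.0393/A, so √h = √h₀ − (0.0393/(2A)) t.
√h = √2.11 − 0.0393·164/(2·6.64) = 1.4526 − 0.48533 = 0.96725.
h = 0.96725² = 0.93558 m.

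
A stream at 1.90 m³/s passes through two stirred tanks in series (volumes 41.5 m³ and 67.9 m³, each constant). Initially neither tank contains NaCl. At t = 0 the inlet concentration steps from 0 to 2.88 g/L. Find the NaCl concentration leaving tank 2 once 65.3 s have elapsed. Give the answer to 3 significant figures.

Each tank obeys Vᵢ dCᵢ/dt = Q(Cᵢ₋₁ − Cᵢ), so τᵢ = Vᵢ/Q.
τ₁ = 41.5/1.90 = 21.842 s; τ₂ = 67.9/1.90 = 35.737 s.
Solving the cascade with C₁(0)=C₂(0)=0 gives C₂(t) = C_in[1 − (τ₁ e^(−t/τ₁) − τ₂ e^(−t/τ₂))/(τ₁ − τ₂)].
At t = 65.3: e^(−t/τ₁) = 0.050306, e^(−t/τ₂) = 0.16086.
C₂ = 2.88·[1 − (21.842·0.050306 − 35.737·0.16086)/(-13.895)] = 2.88·0.66536 = 1.9162 g/L.

1.92 g/L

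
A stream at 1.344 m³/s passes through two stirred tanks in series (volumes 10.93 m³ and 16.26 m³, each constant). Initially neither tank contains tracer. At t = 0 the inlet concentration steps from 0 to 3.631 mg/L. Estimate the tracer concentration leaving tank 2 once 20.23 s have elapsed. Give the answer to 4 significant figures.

Each tank obeys Vᵢ dCᵢ/dt = Q(Cᵢ₋₁ − Cᵢ), so τᵢ = Vᵢ/Q.
τ₁ = 10.93/1.344 = 8.13244 s; τ₂ = 16.26/1.344 = 12.0982 s.
Solving the cascade with C₁(0)=C₂(0)=0 gives C₂(t) = C_in[1 − (τ₁ e^(−t/τ₁) − τ₂ e^(−t/τ₂))/(τ₁ − τ₂)].
At t = 20.23: e^(−t/τ₁) = 0.0831118, e^(−t/τ₂) = 0.187843.
C₂ = 3.631·[1 − (8.13244·0.0831118 − 12.0982·0.187843)/(-3.96577)] = 3.631·0.597389 = 2.16912 mg/L.

2.169 mg/L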